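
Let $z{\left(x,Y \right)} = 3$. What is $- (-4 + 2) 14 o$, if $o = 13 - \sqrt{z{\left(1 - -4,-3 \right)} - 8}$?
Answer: $364 - 28 i \sqrt{5} \approx 364.0 - 62.61 i$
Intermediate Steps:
$o = 13 - i \sqrt{5}$ ($o = 13 - \sqrt{3 - 8} = 13 - \sqrt{-5} = 13 - i \sqrt{5} \approx 13.0 - 2.2361 i$)
$- (-4 + 2) 14 o = - (-4 + 2) 14 \left(13 - i \sqrt{5}\right) = \left(-1\right) \left(-2\right) 14 \left(13 - i \sqrt{5}\right) = 2 \cdot 14 \left(13 - i \sqrt{5}\right) = 28 \left(13 - i \sqrt{5}\right) = 364 - 28 i \sqrt{5}$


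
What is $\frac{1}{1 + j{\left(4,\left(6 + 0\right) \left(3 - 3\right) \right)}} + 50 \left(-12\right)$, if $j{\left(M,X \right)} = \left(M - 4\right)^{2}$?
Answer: $-599$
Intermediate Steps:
$j{\left(M,X \right)} = \left(-4 + M\right)^{2}$
$\frac{1}{1 + j{\left(4,\left(6 + 0\right) \left(3 - 3\right) \right)}} + 50 \left(-12\right) = \frac{1}{1 + \left(-4 + 4\right)^{2}} + 50 \left(-12\right) = \frac{1}{1 + 0^{2}} - 600 = \frac{1}{1 + 0} - 600 = 1^{-1} - 600 = 1 - 600 = -599$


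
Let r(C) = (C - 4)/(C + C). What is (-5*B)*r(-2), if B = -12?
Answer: 90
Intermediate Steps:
r(C) = (-4 + C)/(2*C) (r(C) = (-4 + C)/((2*C)) = (-4 + C)*(1/(2*C)) = (-4 + C)/(2*C))
(-5*B)*r(-2) = (-5*(-12))*((½)*(-4 - 2)/(-2)) = 60*((½)*(-½)*(-6)) = 60*(3/2) = 90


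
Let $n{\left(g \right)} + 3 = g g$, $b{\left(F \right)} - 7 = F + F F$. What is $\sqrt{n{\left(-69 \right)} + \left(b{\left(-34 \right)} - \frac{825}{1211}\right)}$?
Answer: $\frac{2 \sqrt{2158102513}}{1211} \approx 76.722$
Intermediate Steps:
$b{\left(F \right)} = 7 + F + F^{2}$ ($b{\left(F \right)} = 7 + \left(F + F F\right) = 7 + \left(F + F^{2}\right) = 7 + F + F^{2}$)
$n{\left(g \right)} = -3 + g^{2}$ ($n{\left(g \right)} = -3 + g g = -3 + g^{2}$)
$\sqrt{n{\left(-69 \right)} + \left(b{\left(-34 \right)} - \frac{825}{1211}\right)} = \sqrt{\left(-3 + \left(-69\right)^{2}\right) + \left(\left(7 - 34 + \left(-34\right)^{2}\right) - \frac{825}{1211}\right)} = \sqrt{\left(-3 + 4761\right) + \left(\left(7 - 34 + 1156\right) - 825 \cdot \frac{1}{1211}\right)} = \sqrt{4758 + \left(1129 - \frac{825}{1211}\right)} = \sqrt{4758 + \frac{1366394}{1211}} = \sqrt{\frac{7128332}{1211}} = \frac{2 \sqrt{2158102513}}{1211}$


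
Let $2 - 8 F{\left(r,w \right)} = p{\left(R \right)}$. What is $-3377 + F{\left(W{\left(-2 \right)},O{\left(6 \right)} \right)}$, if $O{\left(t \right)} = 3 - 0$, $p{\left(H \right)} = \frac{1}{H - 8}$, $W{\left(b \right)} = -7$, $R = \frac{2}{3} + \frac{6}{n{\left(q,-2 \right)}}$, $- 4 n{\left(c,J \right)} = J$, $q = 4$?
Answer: $- \frac{378199}{112} \approx -3376.8$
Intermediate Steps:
$n{\left(c,J \right)} = - \frac{J}{4}$
$R = \frac{38}{3}$ ($R = \frac{2}{3} + \frac{6}{\left(- \frac{1}{4}\right) \left(-2\right)} = 2 \cdot \frac{1}{3} + 6 \frac{1}{\frac{1}{2}} = \frac{2}{3} + 6 \cdot 2 = \frac{2}{3} + 12 = \frac{38}{3} \approx 12.667$)
$p{\left(H \right)} = \frac{1}{-8 + H}$
$O{\left(t \right)} = 3$ ($O{\left(t \right)} = 3 + 0 = 3$)
$F{\left(r,w \right)} = \frac{25}{112}$ ($F{\left(r,w \right)} = \frac{1}{4} - \frac{1}{8 \left(-8 + \frac{38}{3}\right)} = \frac{1}{4} - \frac{1}{8 \cdot \frac{14}{3}} = \frac{1}{4} - \frac{3}{112} = \frac{25}{112}$)
$-3377 + F{\left(W{\left(-2 \right)},O{\left(6 \right)} \right)} = -3377 + \frac{25}{112} = - \frac{378199}{112}$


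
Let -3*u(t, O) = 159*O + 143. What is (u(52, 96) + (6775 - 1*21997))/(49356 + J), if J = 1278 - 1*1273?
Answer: -61073/148083 ≈ -0.41242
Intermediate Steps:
u(t, O) = -143/3 - 53*O (u(t, O) = -(159*O + 143)/3 = -(143 + 159*O)/3 = -143/3 - 53*O)
J = 5 (J = 1278 - 1273 = 5)
(u(52, 96) + (6775 - 1*21997))/(49356 + J) = ((-143/3 - 53*96) + (6775 - 1*21997))/(49356 + 5) = ((-143/3 - 5088) + (6775 - 21997))/49361 = (-15407/3 - 15222)*(1/49361) = -61073/3*1/49361 = -61073/148083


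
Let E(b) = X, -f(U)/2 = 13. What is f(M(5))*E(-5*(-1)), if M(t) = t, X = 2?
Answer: -52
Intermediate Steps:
f(U) = -26 (f(U) = -2*13 = -26)
E(b) = 2
f(M(5))*E(-5*(-1)) = -26*2 = -52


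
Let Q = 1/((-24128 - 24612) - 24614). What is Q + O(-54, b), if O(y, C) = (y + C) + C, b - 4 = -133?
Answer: -22886449/73354 ≈ -312.00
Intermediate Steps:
b = -129 (b = 4 - 133 = -129)
Q = -1/73354 (Q = 1/(-48740 - 24614) = 1/(-73354) = -1/73354 ≈ -1.3633e-5)
O(y, C) = y + 2*C (O(y, C) = (C + y) + C = y + 2*C)
Q + O(-54, b) = -1/73354 + (-54 + 2*(-129)) = -1/73354 + (-54 - 258) = -1/73354 - 312 = -22886449/73354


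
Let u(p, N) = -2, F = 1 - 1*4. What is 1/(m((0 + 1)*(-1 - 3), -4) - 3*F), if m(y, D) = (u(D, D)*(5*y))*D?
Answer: -1/151 ≈ -0.0066225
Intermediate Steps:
F = -3 (F = 1 - 4 = -3)
m(y, D) = -10*D*y (m(y, D) = (-10*y)*D = -10*D*y)
1/(m((0 + 1)*(-1 - 3), -4) - 3*F) = 1/(-10*(-4)*(0 + 1)*(-1 - 3) - 3*(-3)) = 1/(-10*(-4)*1*(-4) + 9) = 1/(-10*(-4)*(-4) + 9) = 1/(-160 + 9) = 1/(-151) = -1/151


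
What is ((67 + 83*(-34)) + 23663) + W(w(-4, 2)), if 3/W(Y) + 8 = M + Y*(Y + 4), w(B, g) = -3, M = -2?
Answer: 271801/13 ≈ 20908.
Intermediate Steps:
W(Y) = 3/(-10 + Y*(4 + Y)) (W(Y) = 3/(-8 + (-2 + Y*(Y + 4))) = 3/(-8 + (-2 + Y*(4 + Y))) = 3/(-10 + Y*(4 + Y)))
((67 + 83*(-34)) + 23663) + W(w(-4, 2)) = ((67 + 83*(-34)) + 23663) + 3/(-10 + (-3)**2 + 4*(-3)) = ((67 - 2822) + 23663) + 3/(-10 + 9 - 12) = (-2755 + 23663) + 3/(-13) = 20908 + 3*(-1/13) = 20908 - 3/13 = 271801/13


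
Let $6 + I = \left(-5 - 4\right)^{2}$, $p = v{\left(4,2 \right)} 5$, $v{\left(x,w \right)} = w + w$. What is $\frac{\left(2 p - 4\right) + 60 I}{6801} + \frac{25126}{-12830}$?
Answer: $- \frac{18780841}{14542805} \approx -1.2914$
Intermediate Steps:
$v{\left(x,w \right)} = 2 w$
$p = 20$ ($p = 2 \cdot 2 \cdot 5 = 4 \cdot 5 = 20$)
$I = 75$ ($I = -6 + \left(-5 - 4\right)^{2} = -6 + \left(-9\right)^{2} = -6 + 81 = 75$)
$\frac{\left(2 p - 4\right) + 60 I}{6801} + \frac{25126}{-12830} = \frac{\left(2 \cdot 20 - 4\right) + 60 \cdot 75}{6801} + \frac{25126}{-12830} = \left(\left(40 - 4\right) + 4500\right) \frac{1}{6801} + 25126 \left(- \frac{1}{12830}\right) = \left(36 + 4500\right) \frac{1}{6801} - \frac{12563}{6415} = 4536 \cdot \frac{1}{6801} - \frac{12563}{6415} = \frac{1512}{2267} - \frac{12563}{6415} = - \frac{18780841}{14542805}$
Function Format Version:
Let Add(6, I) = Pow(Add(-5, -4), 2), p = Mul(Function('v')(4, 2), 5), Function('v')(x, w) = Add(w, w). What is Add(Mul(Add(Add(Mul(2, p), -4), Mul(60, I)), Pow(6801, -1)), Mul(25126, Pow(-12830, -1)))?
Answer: Rational(-18780841, 14542805) ≈ -1.2914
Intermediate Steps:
Function('v')(x, w) = Mul(2, w)
p = 20 (p = Mul(Mul(2, 2), 5) = Mul(4, 5) = 20)
I = 75 (I = Add(-6, Pow(Add(-5, -4), 2)) = Add(-6, Pow(-9, 2)) = Add(-6, 81) = 75)
Add(Mul(Add(Add(Mul(2, p), -4), Mul(60, I)), Pow(6801, -1)), Mul(25126, Pow(-12830, -1))) = Add(Mul(Add(Add(Mul(2, 20), -4), Mul(60, 75)), Pow(6801, -1)), Mul(25126, Pow(-12830, -1))) = Add(Mul(Add(Add(40, -4), 4500), Rational(1, 6801)), Mul(25126, Rational(-1, 12830))) = Add(Mul(Add(36, 4500), Rational(1, 6801)), Rational(-12563, 6415)) = Add(Mul(4536, Rational(1, 6801)), Rational(-12563, 6415)) = Add(Rational(1512, 2267), Rational(-12563, 6415)) = Rational(-18780841, 14542805)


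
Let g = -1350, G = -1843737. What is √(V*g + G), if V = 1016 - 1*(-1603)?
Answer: I*√5379387 ≈ 2319.4*I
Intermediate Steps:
V = 2619 (V = 1016 + 1603 = 2619)
√(V*g + G) = √(2619*(-1350) - 1843737) = √(-3535650 - 1843737) = √(-5379387) = I*√5379387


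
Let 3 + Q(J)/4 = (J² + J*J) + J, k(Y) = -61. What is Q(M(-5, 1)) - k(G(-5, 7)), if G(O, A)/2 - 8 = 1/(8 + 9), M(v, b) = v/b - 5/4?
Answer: 673/2 ≈ 336.50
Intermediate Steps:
M(v, b) = -5/4 + v/b (M(v, b) = v/b - 5*¼ = v/b - 5/4 = -5/4 + v/b)
G(O, A) = 274/17 (G(O, A) = 16 + 2/(8 + 9) = 16 + 2/17 = 274/17)
Q(J) = -12 + 4*J + 8*J² (Q(J) = -12 + 4*((J² + J*J) + J) = -12 + 4*((J² + J²) + J) = -12 + 4*(2*J² + J) = -12 + 4*(J + 2*J²) = -12 + (4*J + 8*J²) = -12 + 4*J + 8*J²)
Q(M(-5, 1)) - k(G(-5, 7)) = (-12 + 4*(-5/4 - 5/1) + 8*(-5/4 - 5/1)²) - 1*(-61) = (-12 + 4*(-5/4 - 5*1) + 8*(-5/4 - 5*1)²) + 61 = (-12 + 4*(-5/4 - 5) + 8*(-5/4 - 5)²) + 61 = (-12 + 4*(-25/4) + 8*(-25/4)²) + 61 = (-12 - 25 + 8*(625/16)) + 61 = (-12 - 25 + 625/2) + 61 = 551/2 + 61 = 673/2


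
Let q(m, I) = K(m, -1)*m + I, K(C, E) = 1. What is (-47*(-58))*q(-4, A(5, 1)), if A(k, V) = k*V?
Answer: 2726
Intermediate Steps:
A(k, V) = V*k
q(m, I) = I + m (q(m, I) = 1*m + I = m + I = I + m)
(-47*(-58))*q(-4, A(5, 1)) = (-47*(-58))*(1*5 - 4) = 2726*(5 - 4) = 2726*1 = 2726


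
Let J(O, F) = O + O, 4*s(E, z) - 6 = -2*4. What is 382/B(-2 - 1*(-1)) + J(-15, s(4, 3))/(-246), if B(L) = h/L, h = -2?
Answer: 7836/41 ≈ 191.12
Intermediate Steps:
s(E, z) = -½ (s(E, z) = 3/2 + (-2*4)/4 = 3/2 + (¼)*(-8) = 3/2 - 2 = -½)
J(O, F) = 2*O
B(L) = -2/L
382/B(-2 - 1*(-1)) + J(-15, s(4, 3))/(-246) = 382/((-2/(-2 - 1*(-1)))) + (2*(-15))/(-246) = 382/((-2/(-2 + 1))) - 30*(-1/246) = 382/((-2/(-1))) + 5/41 = 382/((-2*(-1))) + 5/41 = 382/2 + 5/41 = 382*(½) + 5/41 = 191 + 5/41 = 7836/41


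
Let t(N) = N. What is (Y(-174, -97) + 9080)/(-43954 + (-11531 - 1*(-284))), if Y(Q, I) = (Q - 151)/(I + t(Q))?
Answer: -2461005/14959471 ≈ -0.16451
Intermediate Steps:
Y(Q, I) = (-151 + Q)/(I + Q) (Y(Q, I) = (Q - 151)/(I + Q) = (-151 + Q)/(I + Q))
(Y(-174, -97) + 9080)/(-43954 + (-11531 - 1*(-284))) = ((-151 - 174)/(-97 - 174) + 9080)/(-43954 + (-11531 - 1*(-284))) = (-325/(-271) + 9080)/(-43954 + (-11531 + 284)) = (-1/271*(-325) + 9080)/(-43954 - 11247) = (325/271 + 9080)/(-55201) = (2461005/271)*(-1/55201) = -2461005/14959471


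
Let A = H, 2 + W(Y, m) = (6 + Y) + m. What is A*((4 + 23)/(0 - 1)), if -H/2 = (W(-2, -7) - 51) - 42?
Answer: -5292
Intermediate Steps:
W(Y, m) = 4 + Y + m (W(Y, m) = -2 + ((6 + Y) + m) = -2 + (6 + Y + m) = 4 + Y + m)
H = 196 (H = -2*(((4 - 2 - 7) - 51) - 42) = -2*((-5 - 51) - 42) = -2*(-56 - 42) = -2*(-98) = 196)
A = 196
A*((4 + 23)/(0 - 1)) = 196*((4 + 23)/(0 - 1)) = 196*(27/(-1)) = 196*(27*(-1)) = 196*(-27) = -5292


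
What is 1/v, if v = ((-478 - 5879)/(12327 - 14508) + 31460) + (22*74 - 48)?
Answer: 727/24022199 ≈ 3.0264e-5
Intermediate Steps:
v = 24022199/727 (v = (-6357/(-2181) + 31460) + (1628 - 48) = (-6357*(-1/2181) + 31460) + 1580 = (2119/727 + 31460) + 1580 = 22873539/727 + 1580 = 24022199/727 ≈ 33043.)
1/v = 1/(24022199/727) = 727/24022199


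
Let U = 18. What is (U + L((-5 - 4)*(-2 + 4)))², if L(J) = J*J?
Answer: 116964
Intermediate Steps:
L(J) = J²
(U + L((-5 - 4)*(-2 + 4)))² = (18 + ((-5 - 4)*(-2 + 4))²)² = (18 + (-9*2)²)² = (18 + (-18)²)² = (18 + 324)² = 342² = 116964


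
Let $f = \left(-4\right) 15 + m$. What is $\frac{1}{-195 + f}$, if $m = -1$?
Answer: $- \frac{1}{256} \approx -0.0039063$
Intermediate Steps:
$f = -61$ ($f = \left(-4\right) 15 - 1 = -60 - 1 = -61$)
$\frac{1}{-195 + f} = \frac{1}{-195 - 61} = \frac{1}{-256} = - \frac{1}{256}$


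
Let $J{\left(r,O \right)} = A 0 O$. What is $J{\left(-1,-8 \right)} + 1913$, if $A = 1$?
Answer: $1913$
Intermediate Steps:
$J{\left(r,O \right)} = 0$ ($J{\left(r,O \right)} = 1 \cdot 0 O = 0 O = 0$)
$J{\left(-1,-8 \right)} + 1913 = 0 + 1913 = 1913$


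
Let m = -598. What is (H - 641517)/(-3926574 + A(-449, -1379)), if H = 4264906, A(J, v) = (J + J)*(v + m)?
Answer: -3623389/2151228 ≈ -1.6843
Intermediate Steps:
A(J, v) = 2*J*(-598 + v) (A(J, v) = (J + J)*(v - 598) = (2*J)*(-598 + v) = 2*J*(-598 + v))
(H - 641517)/(-3926574 + A(-449, -1379)) = (4264906 - 641517)/(-3926574 + 2*(-449)*(-598 - 1379)) = 3623389/(-3926574 + 2*(-449)*(-1977)) = 3623389/(-3926574 + 1775346) = 3623389/(-2151228) = 3623389*(-1/2151228) = -3623389/2151228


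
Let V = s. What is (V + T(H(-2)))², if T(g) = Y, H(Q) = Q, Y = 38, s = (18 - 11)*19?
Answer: 29241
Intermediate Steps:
s = 133 (s = 7*19 = 133)
V = 133
T(g) = 38
(V + T(H(-2)))² = (133 + 38)² = 171² = 29241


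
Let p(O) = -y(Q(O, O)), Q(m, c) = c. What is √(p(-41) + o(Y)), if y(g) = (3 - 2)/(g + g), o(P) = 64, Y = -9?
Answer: √430418/82 ≈ 8.0008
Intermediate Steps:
y(g) = 1/(2*g)
p(O) = -1/(2*O)
√(p(-41) + o(Y)) = √(-½/(-41) + 64) = √(-½*(-1/41) + 64) = √(1/82 + 64) = √(5249/82) = √430418/82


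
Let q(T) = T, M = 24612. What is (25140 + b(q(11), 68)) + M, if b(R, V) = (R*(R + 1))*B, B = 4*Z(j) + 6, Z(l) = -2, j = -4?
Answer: 49488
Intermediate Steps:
B = -2 (B = 4*(-2) + 6 = -8 + 6 = -2)
b(R, V) = -2*R*(1 + R) (b(R, V) = (R*(R + 1))*(-2) = (R*(1 + R))*(-2) = -2*R*(1 + R))
(25140 + b(q(11), 68)) + M = (25140 - 2*11*(1 + 11)) + 24612 = (25140 - 2*11*12) + 24612 = (25140 - 264) + 24612 = 24876 + 24612 = 49488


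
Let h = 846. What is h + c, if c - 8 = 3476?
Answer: 4330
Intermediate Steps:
c = 3484 (c = 8 + 3476 = 3484)
h + c = 846 + 3484 = 4330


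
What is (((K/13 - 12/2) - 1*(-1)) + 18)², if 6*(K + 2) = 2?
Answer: 252004/1521 ≈ 165.68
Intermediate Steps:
K = -5/3 (K = -2 + (⅙)*2 = -2 + ⅓ = -5/3 ≈ -1.6667)
(((K/13 - 12/2) - 1*(-1)) + 18)² = (((-5/3/13 - 12/2) - 1*(-1)) + 18)² = (((-5/3*1/13 - 12*½) + 1) + 18)² = (((-5/39 - 6) + 1) + 18)² = ((-239/39 + 1) + 18)² = (-200/39 + 18)² = (502/39)² = 252004/1521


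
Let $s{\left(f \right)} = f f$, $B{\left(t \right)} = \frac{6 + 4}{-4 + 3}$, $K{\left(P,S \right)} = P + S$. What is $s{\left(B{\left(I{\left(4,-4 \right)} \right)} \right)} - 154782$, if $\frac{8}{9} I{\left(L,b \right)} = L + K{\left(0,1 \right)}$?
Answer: $-154682$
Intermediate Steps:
$I{\left(L,b \right)} = \frac{9}{8} + \frac{9 L}{8}$ ($I{\left(L,b \right)} = \frac{9 \left(L + \left(0 + 1\right)\right)}{8} = \frac{9 \left(L + 1\right)}{8} = \frac{9 \left(1 + L\right)}{8} = \frac{9}{8} + \frac{9 L}{8}$)
$B{\left(t \right)} = -10$ ($B{\left(t \right)} = \frac{10}{-1} = 10 \left(-1\right) = -10$)
$s{\left(f \right)} = f^{2}$
$s{\left(B{\left(I{\left(4,-4 \right)} \right)} \right)} - 154782 = \left(-10\right)^{2} - 154782 = 100 - 154782 = -154682$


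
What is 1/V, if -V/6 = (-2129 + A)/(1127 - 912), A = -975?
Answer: 215/18624 ≈ 0.011544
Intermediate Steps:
V = 18624/215 (V = -6*(-2129 - 975)/(1127 - 912) = -(-18624)/215 = -6*(-3104/215) = 18624/215 ≈ 86.623)
1/V = 1/(18624/215) = 215/18624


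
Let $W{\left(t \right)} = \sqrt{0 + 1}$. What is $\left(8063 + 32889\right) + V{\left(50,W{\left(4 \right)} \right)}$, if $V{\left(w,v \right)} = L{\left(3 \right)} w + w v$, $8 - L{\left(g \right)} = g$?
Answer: $41252$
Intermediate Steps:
$W{\left(t \right)} = 1$ ($W{\left(t \right)} = \sqrt{1} = 1$)
$L{\left(g \right)} = 8 - g$
$V{\left(w,v \right)} = 5 w + v w$ ($V{\left(w,v \right)} = \left(8 - 3\right) w + w v = \left(8 - 3\right) w + v w = 5 w + v w$)
$\left(8063 + 32889\right) + V{\left(50,W{\left(4 \right)} \right)} = \left(8063 + 32889\right) + 50 \left(5 + 1\right) = 40952 + 50 \cdot 6 = 40952 + 300 = 41252$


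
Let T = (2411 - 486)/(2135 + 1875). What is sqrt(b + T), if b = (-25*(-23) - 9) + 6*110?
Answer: 3*sqrt(87652986)/802 ≈ 35.021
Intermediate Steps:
T = 385/802 (T = 1925/4010 = 1925*(1/4010) = 385/802 ≈ 0.48005)
b = 1226 (b = (575 - 9) + 660 = 566 + 660 = 1226)
sqrt(b + T) = sqrt(1226 + 385/802) = sqrt(983637/802) = 3*sqrt(87652986)/802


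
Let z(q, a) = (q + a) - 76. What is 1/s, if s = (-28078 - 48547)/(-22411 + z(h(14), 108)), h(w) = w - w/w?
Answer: 22366/76625 ≈ 0.29189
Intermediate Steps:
h(w) = -1 + w (h(w) = w - 1*1 = w - 1 = -1 + w)
z(q, a) = -76 + a + q (z(q, a) = (a + q) - 76 = -76 + a + q)
s = 76625/22366 (s = (-28078 - 48547)/(-22411 + (-76 + 108 + (-1 + 14))) = -76625/(-22411 + (-76 + 108 + 13)) = -76625/(-22411 + 45) = -76625/(-22366) = -76625*(-1/22366) = 76625/22366 ≈ 3.4260)
1/s = 1/(76625/22366) = 22366/76625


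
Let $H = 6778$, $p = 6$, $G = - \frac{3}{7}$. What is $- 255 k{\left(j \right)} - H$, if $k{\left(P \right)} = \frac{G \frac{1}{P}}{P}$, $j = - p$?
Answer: $- \frac{189699}{28} \approx -6775.0$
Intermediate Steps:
$G = - \frac{3}{7}$ ($G = \left(-3\right) \frac{1}{7} = - \frac{3}{7} \approx -0.42857$)
$j = -6$ ($j = \left(-1\right) 6 = -6$)
$k{\left(P \right)} = - \frac{3}{7 P^{2}}$ ($k{\left(P \right)} = \frac{\left(- \frac{3}{7}\right) \frac{1}{P}}{P} = - \frac{3}{7 P^{2}}$)
$- 255 k{\left(j \right)} - H = - 255 \left(- \frac{3}{7 \cdot 36}\right) - 6778 = - 255 \left(\left(- \frac{3}{7}\right) \frac{1}{36}\right) - 6778 = \left(-255\right) \left(- \frac{1}{84}\right) - 6778 = \frac{85}{28} - 6778 = - \frac{189699}{28}$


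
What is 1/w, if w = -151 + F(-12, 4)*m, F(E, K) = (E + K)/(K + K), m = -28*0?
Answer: -1/151 ≈ -0.0066225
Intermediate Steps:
m = 0
F(E, K) = (E + K)/(2*K) (F(E, K) = (E + K)/((2*K)) = (E + K)*(1/(2*K)) = (E + K)/(2*K))
w = -151 (w = -151 + ((½)*(-12 + 4)/4)*0 = -151 + ((½)*(¼)*(-8))*0 = -151 - 1*0 = -151 + 0 = -151)
1/w = 1/(-151) = -1/151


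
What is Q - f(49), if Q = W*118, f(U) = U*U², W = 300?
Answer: -82249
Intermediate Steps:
f(U) = U³
Q = 35400 (Q = 300*118 = 35400)
Q - f(49) = 35400 - 1*49³ = 35400 - 1*117649 = 35400 - 117649 = -82249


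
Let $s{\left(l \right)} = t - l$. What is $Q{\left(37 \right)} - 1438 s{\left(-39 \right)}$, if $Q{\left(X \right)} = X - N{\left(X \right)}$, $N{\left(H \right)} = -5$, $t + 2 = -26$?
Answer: $-15776$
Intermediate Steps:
$t = -28$ ($t = -2 - 26 = -28$)
$s{\left(l \right)} = -28 - l$
$Q{\left(X \right)} = 5 + X$ ($Q{\left(X \right)} = X - -5 = X + 5 = 5 + X$)
$Q{\left(37 \right)} - 1438 s{\left(-39 \right)} = \left(5 + 37\right) - 1438 \left(-28 - -39\right) = 42 - 1438 \left(-28 + 39\right) = 42 - 15818 = -15776$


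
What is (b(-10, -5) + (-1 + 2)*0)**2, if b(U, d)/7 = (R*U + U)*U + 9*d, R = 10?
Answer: 54538225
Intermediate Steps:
b(U, d) = 63*d + 77*U**2 (b(U, d) = 7*((10*U + U)*U + 9*d) = 7*((11*U)*U + 9*d) = 7*(11*U**2 + 9*d) = 7*(9*d + 11*U**2) = 63*d + 77*U**2)
(b(-10, -5) + (-1 + 2)*0)**2 = ((63*(-5) + 77*(-10)**2) + (-1 + 2)*0)**2 = ((-315 + 77*100) + 1*0)**2 = ((-315 + 7700) + 0)**2 = (7385 + 0)**2 = 7385**2 = 54538225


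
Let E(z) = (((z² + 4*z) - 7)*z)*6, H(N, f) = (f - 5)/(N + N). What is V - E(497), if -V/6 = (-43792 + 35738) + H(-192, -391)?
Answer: -11879037795/16 ≈ -7.4244e+8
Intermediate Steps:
H(N, f) = (-5 + f)/(2*N) (H(N, f) = (-5 + f)/((2*N)) = (-5 + f)*(1/(2*N)) = (-5 + f)/(2*N))
E(z) = 6*z*(-7 + z² + 4*z) (E(z) = ((-7 + z² + 4*z)*z)*6 = (z*(-7 + z² + 4*z))*6 = 6*z*(-7 + z² + 4*z))
V = 773085/16 (V = -6*((-43792 + 35738) + (½)*(-5 - 391)/(-192)) = -6*(-8054 + (½)*(-1/192)*(-396)) = -6*(-8054 + 33/32) = -6*(-257695/32) = 773085/16 ≈ 48318.)
V - E(497) = 773085/16 - 6*497*(-7 + 497² + 4*497) = 773085/16 - 6*497*(-7 + 247009 + 1988) = 773085/16 - 6*497*248990 = 773085/16 - 1*742488180 = 773085/16 - 742488180 = -11879037795/16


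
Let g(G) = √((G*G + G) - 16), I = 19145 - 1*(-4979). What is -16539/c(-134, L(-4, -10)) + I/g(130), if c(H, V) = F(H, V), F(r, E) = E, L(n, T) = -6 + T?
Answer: 16539/16 + 12062*√17014/8507 ≈ 1218.6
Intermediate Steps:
I = 24124 (I = 19145 + 4979 = 24124)
c(H, V) = V
g(G) = √(-16 + G + G²) (g(G) = √((G² + G) - 16) = √((G + G²) - 16) = √(-16 + G + G²))
-16539/c(-134, L(-4, -10)) + I/g(130) = -16539/(-6 - 10) + 24124/(√(-16 + 130 + 130²)) = -16539/(-16) + 24124/(√(-16 + 130 + 16900)) = -16539*(-1/16) + 24124/(√17014) = 16539/16 + 24124*(√17014/17014) = 16539/16 + 12062*√17014/8507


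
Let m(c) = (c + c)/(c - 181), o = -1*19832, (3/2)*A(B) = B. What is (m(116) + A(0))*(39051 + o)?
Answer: -4458808/65 ≈ -68597.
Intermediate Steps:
A(B) = 2*B/3
o = -19832
m(c) = 2*c/(-181 + c) (m(c) = (2*c)/(-181 + c) = 2*c/(-181 + c))
(m(116) + A(0))*(39051 + o) = (2*116/(-181 + 116) + (⅔)*0)*(39051 - 19832) = (2*116/(-65) + 0)*19219 = (2*116*(-1/65) + 0)*19219 = (-232/65 + 0)*19219 = -232/65*19219 = -4458808/65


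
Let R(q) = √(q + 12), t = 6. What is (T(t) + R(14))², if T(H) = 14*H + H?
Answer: (90 + √26)² ≈ 9043.8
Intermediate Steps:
R(q) = √(12 + q)
T(H) = 15*H
(T(t) + R(14))² = (15*6 + √(12 + 14))² = (90 + √26)²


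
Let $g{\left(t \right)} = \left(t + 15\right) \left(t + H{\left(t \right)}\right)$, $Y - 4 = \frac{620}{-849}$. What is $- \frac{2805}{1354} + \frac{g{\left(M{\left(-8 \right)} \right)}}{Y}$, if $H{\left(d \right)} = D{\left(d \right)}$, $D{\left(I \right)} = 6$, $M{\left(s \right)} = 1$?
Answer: $\frac{15120309}{469838} \approx 32.182$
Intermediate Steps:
$Y = \frac{2776}{849}$ ($Y = 4 + \frac{620}{-849} = 4 + 620 \left(- \frac{1}{849}\right) = 4 - \frac{620}{849} = \frac{2776}{849} \approx 3.2697$)
$H{\left(d \right)} = 6$
$g{\left(t \right)} = \left(6 + t\right) \left(15 + t\right)$ ($g{\left(t \right)} = \left(t + 15\right) \left(t + 6\right) = \left(15 + t\right) \left(6 + t\right) = \left(6 + t\right) \left(15 + t\right)$)
$- \frac{2805}{1354} + \frac{g{\left(M{\left(-8 \right)} \right)}}{Y} = - \frac{2805}{1354} + \frac{90 + 1^{2} + 21 \cdot 1}{\frac{2776}{849}} = \left(-2805\right) \frac{1}{1354} + \left(90 + 1 + 21\right) \frac{849}{2776} = - \frac{2805}{1354} + 112 \cdot \frac{849}{2776} = - \frac{2805}{1354} + \frac{11886}{347} = \frac{15120309}{469838}$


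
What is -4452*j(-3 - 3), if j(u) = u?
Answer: 26712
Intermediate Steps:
-4452*j(-3 - 3) = -4452*(-3 - 3) = -4452*(-6) = 26712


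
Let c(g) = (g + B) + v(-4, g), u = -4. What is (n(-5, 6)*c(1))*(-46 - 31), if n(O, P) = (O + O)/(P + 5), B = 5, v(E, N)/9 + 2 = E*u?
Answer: 9240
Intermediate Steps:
v(E, N) = -18 - 36*E (v(E, N) = -18 + 9*(E*(-4)) = -18 + 9*(-4*E) = -18 - 36*E)
n(O, P) = 2*O/(5 + P) (n(O, P) = (2*O)/(5 + P) = 2*O/(5 + P))
c(g) = 131 + g (c(g) = (g + 5) + (-18 - 36*(-4)) = (5 + g) + (-18 + 144) = (5 + g) + 126 = 131 + g)
(n(-5, 6)*c(1))*(-46 - 31) = ((2*(-5)/(5 + 6))*(131 + 1))*(-46 - 31) = ((2*(-5)/11)*132)*(-77) = ((2*(-5)*(1/11))*132)*(-77) = -10/11*132*(-77) = -120*(-77) = 9240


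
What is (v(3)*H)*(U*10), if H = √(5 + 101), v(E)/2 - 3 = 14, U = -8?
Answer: -2720*√106 ≈ -28004.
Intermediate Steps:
v(E) = 34 (v(E) = 6 + 2*14 = 6 + 28 = 34)
H = √106 ≈ 10.296
(v(3)*H)*(U*10) = (34*√106)*(-8*10) = (34*√106)*(-80) = -2720*√106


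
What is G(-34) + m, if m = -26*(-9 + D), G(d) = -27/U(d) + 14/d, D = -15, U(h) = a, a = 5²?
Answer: 264566/425 ≈ 622.51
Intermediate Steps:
a = 25
U(h) = 25
G(d) = -27/25 + 14/d
m = 624 (m = -26*(-9 - 15) = -26*(-24) = 624)
G(-34) + m = (-27/25 + 14/(-34)) + 624 = (-27/25 + 14*(-1/34)) + 624 = (-27/25 - 7/17) + 624 = -634/425 + 624 = 264566/425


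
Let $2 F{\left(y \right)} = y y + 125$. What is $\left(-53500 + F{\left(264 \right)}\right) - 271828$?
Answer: $- \frac{580835}{2} \approx -2.9042 \cdot 10^{5}$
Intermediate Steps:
$F{\left(y \right)} = \frac{125}{2} + \frac{y^{2}}{2}$ ($F{\left(y \right)} = \frac{y y + 125}{2} = \frac{y^{2} + 125}{2} = \frac{125 + y^{2}}{2} = \frac{125}{2} + \frac{y^{2}}{2}$)
$\left(-53500 + F{\left(264 \right)}\right) - 271828 = \left(-53500 + \left(\frac{125}{2} + \frac{264^{2}}{2}\right)\right) - 271828 = \left(-53500 + \left(\frac{125}{2} + \frac{1}{2} \cdot 69696\right)\right) - 271828 = \left(-53500 + \left(\frac{125}{2} + 34848\right)\right) - 271828 = \left(-53500 + \frac{69821}{2}\right) - 271828 = - \frac{37179}{2} - 271828 = - \frac{580835}{2}$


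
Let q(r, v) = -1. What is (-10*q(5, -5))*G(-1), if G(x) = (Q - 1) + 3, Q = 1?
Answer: 30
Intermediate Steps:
G(x) = 3 (G(x) = (1 - 1) + 3 = 0 + 3 = 3)
(-10*q(5, -5))*G(-1) = -10*(-1)*3 = 10*3 = 30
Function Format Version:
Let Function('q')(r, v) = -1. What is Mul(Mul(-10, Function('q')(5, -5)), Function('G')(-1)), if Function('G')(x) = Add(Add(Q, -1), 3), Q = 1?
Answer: 30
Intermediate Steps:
Function('G')(x) = 3 (Function('G')(x) = Add(Add(1, -1), 3) = Add(0, 3) = 3)
Mul(Mul(-10, Function('q')(5, -5)), Function('G')(-1)) = Mul(Mul(-10, -1), 3) = Mul(10, 3) = 30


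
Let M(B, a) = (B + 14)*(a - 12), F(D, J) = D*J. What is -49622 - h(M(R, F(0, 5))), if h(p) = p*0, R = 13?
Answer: -49622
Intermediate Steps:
M(B, a) = (-12 + a)*(14 + B) (M(B, a) = (14 + B)*(-12 + a) = (-12 + a)*(14 + B))
h(p) = 0
-49622 - h(M(R, F(0, 5))) = -49622 - 1*0 = -49622 + 0 = -49622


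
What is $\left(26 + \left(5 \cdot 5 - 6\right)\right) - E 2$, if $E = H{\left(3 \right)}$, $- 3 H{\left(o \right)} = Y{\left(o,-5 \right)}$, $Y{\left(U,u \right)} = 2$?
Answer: $60$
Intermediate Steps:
$H{\left(o \right)} = - \frac{2}{3}$ ($H{\left(o \right)} = \left(- \frac{1}{3}\right) 2 = - \frac{2}{3}$)
$E = - \frac{2}{3} \approx -0.66667$
$\left(26 + \left(5 \cdot 5 - 6\right)\right) - E 2 = \left(26 + \left(5 \cdot 5 - 6\right)\right) \left(-1\right) \left(- \frac{2}{3}\right) 2 = \left(26 + \left(25 - 6\right)\right) \frac{2}{3} \cdot 2 = \left(26 + 19\right) \frac{4}{3} = 45 \cdot \frac{4}{3} = 60$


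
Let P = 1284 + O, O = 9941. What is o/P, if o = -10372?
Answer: -10372/11225 ≈ -0.92401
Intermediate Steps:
P = 11225 (P = 1284 + 9941 = 11225)
o/P = -10372/11225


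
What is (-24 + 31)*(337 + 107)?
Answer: 3108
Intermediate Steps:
(-24 + 31)*(337 + 107) = 7*444 = 3108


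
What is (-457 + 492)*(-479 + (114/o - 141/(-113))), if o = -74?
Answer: -70137305/4181 ≈ -16775.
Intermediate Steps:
(-457 + 492)*(-479 + (114/o - 141/(-113))) = (-457 + 492)*(-479 + (114/(-74) - 141/(-113))) = 35*(-479 + (114*(-1/74) - 141*(-1/113))) = 35*(-479 + (-57/37 + 141/113)) = 35*(-479 - 1224/4181) = 35*(-2003923/4181) = -70137305/4181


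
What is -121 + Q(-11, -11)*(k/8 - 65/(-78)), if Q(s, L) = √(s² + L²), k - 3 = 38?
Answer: -121 + 1573*√2/24 ≈ -28.310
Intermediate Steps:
k = 41 (k = 3 + 38 = 41)
Q(s, L) = √(L² + s²)
-121 + Q(-11, -11)*(k/8 - 65/(-78)) = -121 + √((-11)² + (-11)²)*(41/8 - 65/(-78)) = -121 + √(121 + 121)*(41*(⅛) - 65*(-1/78)) = -121 + √242*(41/8 + ⅚) = -121 + (11*√2)*(143/24) = -121 + 1573*√2/24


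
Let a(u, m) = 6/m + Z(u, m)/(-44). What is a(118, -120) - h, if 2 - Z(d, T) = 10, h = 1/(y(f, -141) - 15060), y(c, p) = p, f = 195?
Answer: 441049/3344220 ≈ 0.13188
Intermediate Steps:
h = -1/15201 (h = 1/(-141 - 15060) = 1/(-15201) = -1/15201 ≈ -6.5785e-5)
Z(d, T) = -8 (Z(d, T) = 2 - 1*10 = 2 - 10 = -8)
a(u, m) = 2/11 + 6/m (a(u, m) = 6/m - 8/(-44) = 6/m - 8*(-1/44) = 6/m + 2/11 = 2/11 + 6/m)
a(118, -120) - h = (2/11 + 6/(-120)) - 1*(-1/15201) = (2/11 + 6*(-1/120)) + 1/15201 = (2/11 - 1/20) + 1/15201 = 29/220 + 1/15201 = 441049/3344220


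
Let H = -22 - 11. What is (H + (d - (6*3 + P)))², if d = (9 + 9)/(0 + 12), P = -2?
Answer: 9025/4 ≈ 2256.3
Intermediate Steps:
H = -33
d = 3/2 (d = 18/12 = 18*(1/12) = 3/2 ≈ 1.5000)
(H + (d - (6*3 + P)))² = (-33 + (3/2 - (6*3 - 2)))² = (-33 + (3/2 - (18 - 2)))² = (-33 + (3/2 - 1*16))² = (-33 + (3/2 - 16))² = (-33 - 29/2)² = (-95/2)² = 9025/4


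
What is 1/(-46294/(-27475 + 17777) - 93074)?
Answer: -4849/451292679 ≈ -1.0745e-5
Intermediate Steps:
1/(-46294/(-27475 + 17777) - 93074) = 1/(-46294/(-9698) - 93074) = 1/(-46294*(-1/9698) - 93074) = 1/(23147/4849 - 93074) = 1/(-451292679/4849) = -4849/451292679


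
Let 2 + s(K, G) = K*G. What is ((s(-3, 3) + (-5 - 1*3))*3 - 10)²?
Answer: 4489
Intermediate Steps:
s(K, G) = -2 + G*K (s(K, G) = -2 + K*G = -2 + G*K)
((s(-3, 3) + (-5 - 1*3))*3 - 10)² = (((-2 + 3*(-3)) + (-5 - 1*3))*3 - 10)² = (((-2 - 9) + (-5 - 3))*3 - 10)² = ((-11 - 8)*3 - 10)² = (-19*3 - 10)² = (-57 - 10)² = (-67)² = 4489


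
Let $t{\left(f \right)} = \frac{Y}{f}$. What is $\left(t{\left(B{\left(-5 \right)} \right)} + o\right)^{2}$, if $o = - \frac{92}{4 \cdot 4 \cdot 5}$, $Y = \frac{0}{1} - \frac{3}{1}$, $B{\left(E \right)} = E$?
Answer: $\frac{121}{400} \approx 0.3025$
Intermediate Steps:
$Y = -3$ ($Y = 0 \cdot 1 - 3 = 0 - 3 = -3$)
$t{\left(f \right)} = - \frac{3}{f}$
$o = - \frac{23}{20}$ ($o = - \frac{92}{16 \cdot 5} = - \frac{92}{80} = \left(-92\right) \frac{1}{80} = - \frac{23}{20} \approx -1.15$)
$\left(t{\left(B{\left(-5 \right)} \right)} + o\right)^{2} = \left(- \frac{3}{-5} - \frac{23}{20}\right)^{2} = \left(\left(-3\right) \left(- \frac{1}{5}\right) - \frac{23}{20}\right)^{2} = \left(\frac{3}{5} - \frac{23}{20}\right)^{2} = \left(- \frac{11}{20}\right)^{2} = \frac{121}{400}$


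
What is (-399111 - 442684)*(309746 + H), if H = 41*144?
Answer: -265712591750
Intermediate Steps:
H = 5904
(-399111 - 442684)*(309746 + H) = (-399111 - 442684)*(309746 + 5904) = -841795*315650 = -265712591750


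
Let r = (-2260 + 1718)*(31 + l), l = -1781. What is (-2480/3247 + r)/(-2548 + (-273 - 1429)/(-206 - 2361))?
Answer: -232523165010/624475837 ≈ -372.35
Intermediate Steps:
r = 948500 (r = (-2260 + 1718)*(31 - 1781) = -542*(-1750) = 948500)
(-2480/3247 + r)/(-2548 + (-273 - 1429)/(-206 - 2361)) = (-2480/3247 + 948500)/(-2548 + (-273 - 1429)/(-206 - 2361)) = (-2480*1/3247 + 948500)/(-2548 - 1702/(-2567)) = (-2480/3247 + 948500)/(-2548 - 1702*(-1/2567)) = 3079777020/(3247*(-2548 + 1702/2567)) = 3079777020/(3247*(-6539014/2567)) = (3079777020/3247)*(-2567/6539014) = -232523165010/624475837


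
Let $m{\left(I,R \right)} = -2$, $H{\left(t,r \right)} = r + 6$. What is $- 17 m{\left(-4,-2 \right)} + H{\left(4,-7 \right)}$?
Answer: $33$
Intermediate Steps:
$H{\left(t,r \right)} = 6 + r$
$- 17 m{\left(-4,-2 \right)} + H{\left(4,-7 \right)} = \left(-17\right) \left(-2\right) + \left(6 - 7\right) = 34 - 1 = 33$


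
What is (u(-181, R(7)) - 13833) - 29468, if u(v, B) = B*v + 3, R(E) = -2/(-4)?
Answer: -86777/2 ≈ -43389.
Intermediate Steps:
R(E) = 1/2 (R(E) = -2*(-1/4) = 1/2)
u(v, B) = 3 + B*v
(u(-181, R(7)) - 13833) - 29468 = ((3 + (1/2)*(-181)) - 13833) - 29468 = ((3 - 181/2) - 13833) - 29468 = (-175/2 - 13833) - 29468 = -27841/2 - 29468 = -86777/2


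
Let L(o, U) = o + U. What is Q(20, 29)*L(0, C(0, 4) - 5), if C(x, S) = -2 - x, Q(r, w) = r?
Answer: -140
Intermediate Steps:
L(o, U) = U + o
Q(20, 29)*L(0, C(0, 4) - 5) = 20*(((-2 - 1*0) - 5) + 0) = 20*(((-2 + 0) - 5) + 0) = 20*((-2 - 5) + 0) = 20*(-7 + 0) = 20*(-7) = -140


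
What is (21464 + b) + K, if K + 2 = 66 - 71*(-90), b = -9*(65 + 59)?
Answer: 26802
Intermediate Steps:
b = -1116 (b = -9*124 = -1116)
K = 6454 (K = -2 + (66 - 71*(-90)) = -2 + (66 + 6390) = -2 + 6456 = 6454)
(21464 + b) + K = (21464 - 1116) + 6454 = 20348 + 6454 = 26802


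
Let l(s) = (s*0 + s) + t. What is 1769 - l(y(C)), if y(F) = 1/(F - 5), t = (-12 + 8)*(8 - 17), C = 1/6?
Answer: 50263/29 ≈ 1733.2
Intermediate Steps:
C = ⅙ ≈ 0.16667
t = 36 (t = -4*(-9) = 36)
y(F) = 1/(-5 + F)
l(s) = 36 + s (l(s) = (s*0 + s) + 36 = (0 + s) + 36 = s + 36 = 36 + s)
1769 - l(y(C)) = 1769 - (36 + 1/(-5 + ⅙)) = 1769 - (36 + 1/(-29/6)) = 1769 - (36 - 6/29) = 1769 - 1*1038/29 = 1769 - 1038/29 = 50263/29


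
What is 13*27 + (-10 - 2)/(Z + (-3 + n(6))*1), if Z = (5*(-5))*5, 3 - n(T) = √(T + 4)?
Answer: 365491/1041 - 4*√10/5205 ≈ 351.09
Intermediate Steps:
n(T) = 3 - √(4 + T) (n(T) = 3 - √(T + 4) = 3 - √(4 + T))
Z = -125 (Z = -25*5 = -125)
13*27 + (-10 - 2)/(Z + (-3 + n(6))*1) = 13*27 + (-10 - 2)/(-125 + (-3 + (3 - √(4 + 6)))*1) = 351 - 12/(-125 + (-3 + (3 - √10))*1) = 351 - 12/(-125 - √10*1) = 351 - 12/(-125 - √10)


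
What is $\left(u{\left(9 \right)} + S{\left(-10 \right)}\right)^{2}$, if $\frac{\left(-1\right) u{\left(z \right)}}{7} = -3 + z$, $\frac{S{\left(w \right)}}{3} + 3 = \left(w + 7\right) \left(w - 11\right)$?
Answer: $19044$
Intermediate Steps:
$S{\left(w \right)} = -9 + 3 \left(-11 + w\right) \left(7 + w\right)$ ($S{\left(w \right)} = -9 + 3 \left(w + 7\right) \left(w - 11\right) = -9 + 3 \left(7 + w\right) \left(-11 + w\right) = -9 + 3 \left(-11 + w\right) \left(7 + w\right)$)
$u{\left(z \right)} = 21 - 7 z$ ($u{\left(z \right)} = - 7 \left(-3 + z\right) = 21 - 7 z$)
$\left(u{\left(9 \right)} + S{\left(-10 \right)}\right)^{2} = \left(\left(21 - 63\right) - \left(120 - 300\right)\right)^{2} = \left(\left(21 - 63\right) + \left(-240 + 120 + 3 \cdot 100\right)\right)^{2} = \left(-42 + \left(-240 + 120 + 300\right)\right)^{2} = \left(-42 + 180\right)^{2} = 138^{2} = 19044$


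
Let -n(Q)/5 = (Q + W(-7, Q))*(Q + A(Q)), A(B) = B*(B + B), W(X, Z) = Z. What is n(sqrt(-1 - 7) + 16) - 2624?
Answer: -79344 - 31040*I*sqrt(2) ≈ -79344.0 - 43897.0*I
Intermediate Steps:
A(B) = 2*B**2 (A(B) = B*(2*B) = 2*B**2)
n(Q) = -10*Q*(Q + 2*Q**2) (n(Q) = -5*(Q + Q)*(Q + 2*Q**2) = -5*2*Q*(Q + 2*Q**2) = -10*Q*(Q + 2*Q**2))
n(sqrt(-1 - 7) + 16) - 2624 = (sqrt(-1 - 7) + 16)**2*(-10 - 20*(sqrt(-1 - 7) + 16)) - 2624 = (sqrt(-8) + 16)**2*(-10 - 20*(sqrt(-8) + 16)) - 2624 = (2*I*sqrt(2) + 16)**2*(-10 - 20*(2*I*sqrt(2) + 16)) - 2624 = (16 + 2*I*sqrt(2))**2*(-10 - 20*(16 + 2*I*sqrt(2))) - 2624 = (16 + 2*I*sqrt(2))**2*(-10 + (-320 - 40*I*sqrt(2))) - 2624 = (16 + 2*I*sqrt(2))**2*(-330 - 40*I*sqrt(2)) - 2624 = -2624 + (16 + 2*I*sqrt(2))**2*(-330 - 40*I*sqrt(2))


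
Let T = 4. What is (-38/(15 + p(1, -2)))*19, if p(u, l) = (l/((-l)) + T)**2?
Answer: -361/12 ≈ -30.083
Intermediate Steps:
p(u, l) = 9 (p(u, l) = (l/((-l)) + 4)**2 = (l*(-1/l) + 4)**2 = (-1 + 4)**2 = 3**2 = 9)
(-38/(15 + p(1, -2)))*19 = (-38/(15 + 9))*19 = (-38/24)*19 = ((1/24)*(-38))*19 = -19/12*19 = -361/12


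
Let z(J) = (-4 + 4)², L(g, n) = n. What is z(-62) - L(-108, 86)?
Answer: -86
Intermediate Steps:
z(J) = 0 (z(J) = 0² = 0)
z(-62) - L(-108, 86) = 0 - 1*86 = 0 - 86 = -86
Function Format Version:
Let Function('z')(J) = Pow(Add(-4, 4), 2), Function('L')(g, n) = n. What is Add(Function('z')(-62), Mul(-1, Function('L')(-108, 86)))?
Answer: -86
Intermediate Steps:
Function('z')(J) = 0 (Function('z')(J) = Pow(0, 2) = 0)
Add(Function('z')(-62), Mul(-1, Function('L')(-108, 86))) = Add(0, Mul(-1, 86)) = Add(0, -86) = -86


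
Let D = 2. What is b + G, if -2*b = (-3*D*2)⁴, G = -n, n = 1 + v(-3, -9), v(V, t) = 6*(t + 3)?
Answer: -10333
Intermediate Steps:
v(V, t) = 18 + 6*t (v(V, t) = 6*(3 + t) = 18 + 6*t)
n = -35 (n = 1 + (18 + 6*(-9)) = 1 + (18 - 54) = 1 - 36 = -35)
G = 35 (G = -1*(-35) = 35)
b = -10368 (b = -(-3*2*2)⁴/2 = -(-6*2)⁴/2 = -½*(-12)⁴ = -½*20736 = -10368)
b + G = -10368 + 35 = -10333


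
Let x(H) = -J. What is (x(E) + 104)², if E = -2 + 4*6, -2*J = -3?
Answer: 42025/4 ≈ 10506.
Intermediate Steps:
J = 3/2 (J = -½*(-3) = 3/2 ≈ 1.5000)
E = 22 (E = -2 + 24 = 22)
x(H) = -3/2 (x(H) = -1*3/2 = -3/2)
(x(E) + 104)² = (-3/2 + 104)² = (205/2)² = 42025/4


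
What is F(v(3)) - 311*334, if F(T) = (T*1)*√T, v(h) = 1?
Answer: -103873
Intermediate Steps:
F(T) = T^(3/2) (F(T) = T*√T = T^(3/2))
F(v(3)) - 311*334 = 1^(3/2) - 311*334 = 1 - 103874 = -103873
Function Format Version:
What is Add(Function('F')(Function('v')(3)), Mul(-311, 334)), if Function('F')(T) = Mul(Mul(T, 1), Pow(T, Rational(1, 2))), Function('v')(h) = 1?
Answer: -103873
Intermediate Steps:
Function('F')(T) = Pow(T, Rational(3, 2)) (Function('F')(T) = Mul(T, Pow(T, Rational(1, 2))) = Pow(T, Rational(3, 2)))
Add(Function('F')(Function('v')(3)), Mul(-311, 334)) = Add(Pow(1, Rational(3, 2)), Mul(-311, 334)) = Add(1, -103874) = -103873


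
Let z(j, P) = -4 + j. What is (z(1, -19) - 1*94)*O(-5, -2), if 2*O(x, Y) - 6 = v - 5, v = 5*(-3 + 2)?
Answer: 194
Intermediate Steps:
v = -5 (v = 5*(-1) = -5)
O(x, Y) = -2 (O(x, Y) = 3 + (-5 - 5)/2 = 3 + (½)*(-10) = 3 - 5 = -2)
(z(1, -19) - 1*94)*O(-5, -2) = ((-4 + 1) - 1*94)*(-2) = (-3 - 94)*(-2) = -97*(-2) = 194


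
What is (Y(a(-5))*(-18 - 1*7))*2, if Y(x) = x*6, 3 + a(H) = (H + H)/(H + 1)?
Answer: 150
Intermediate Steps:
a(H) = -3 + 2*H/(1 + H) (a(H) = -3 + (H + H)/(H + 1) = -3 + (2*H)/(1 + H) = -3 + 2*H/(1 + H))
Y(x) = 6*x
(Y(a(-5))*(-18 - 1*7))*2 = ((6*((-3 - 1*(-5))/(1 - 5)))*(-18 - 1*7))*2 = ((6*((-3 + 5)/(-4)))*(-18 - 7))*2 = ((6*(-1/4*2))*(-25))*2 = ((6*(-1/2))*(-25))*2 = -3*(-25)*2 = 75*2 = 150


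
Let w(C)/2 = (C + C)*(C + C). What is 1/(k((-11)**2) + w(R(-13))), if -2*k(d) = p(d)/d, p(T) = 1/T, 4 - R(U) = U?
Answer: 29282/67699983 ≈ 0.00043253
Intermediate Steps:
R(U) = 4 - U
w(C) = 8*C**2 (w(C) = 2*((C + C)*(C + C)) = 2*((2*C)*(2*C)) = 2*(4*C**2) = 8*C**2)
k(d) = -1/(2*d**2) (k(d) = -1/(2*d*d) = -1/(2*d**2))
1/(k((-11)**2) + w(R(-13))) = 1/(-1/(2*((-11)**2)**2) + 8*(4 - 1*(-13))**2) = 1/(-1/2/121**2 + 8*(4 + 13)**2) = 1/(-1/2*1/14641 + 8*17**2) = 1/(-1/29282 + 8*289) = 1/(-1/29282 + 2312) = 1/(67699983/29282) = 29282/67699983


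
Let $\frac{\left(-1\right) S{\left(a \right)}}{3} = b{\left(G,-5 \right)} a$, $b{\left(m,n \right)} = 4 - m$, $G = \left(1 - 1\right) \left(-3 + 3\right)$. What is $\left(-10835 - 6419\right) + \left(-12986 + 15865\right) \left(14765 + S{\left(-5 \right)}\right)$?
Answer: $42663921$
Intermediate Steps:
$G = 0$ ($G = 0 \cdot 0 = 0$)
$S{\left(a \right)} = - 12 a$ ($S{\left(a \right)} = - 3 \left(4 - 0\right) a = - 3 \left(4 + 0\right) a = - 3 \cdot 4 a = - 12 a$)
$\left(-10835 - 6419\right) + \left(-12986 + 15865\right) \left(14765 + S{\left(-5 \right)}\right) = \left(-10835 - 6419\right) + \left(-12986 + 15865\right) \left(14765 - -60\right) = -17254 + 2879 \left(14765 + 60\right) = -17254 + 2879 \cdot 14825 = -17254 + 42681175 = 42663921$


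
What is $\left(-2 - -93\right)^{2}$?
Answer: $8281$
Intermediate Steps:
$\left(-2 - -93\right)^{2} = \left(-2 + 93\right)^{2} = 91^{2} = 8281$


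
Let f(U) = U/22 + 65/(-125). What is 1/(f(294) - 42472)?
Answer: -275/11676268 ≈ -2.3552e-5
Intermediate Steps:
f(U) = -13/25 + U/22 (f(U) = U*(1/22) + 65*(-1/125) = U/22 - 13/25 = -13/25 + U/22)
1/(f(294) - 42472) = 1/((-13/25 + (1/22)*294) - 42472) = 1/((-13/25 + 147/11) - 42472) = 1/(3532/275 - 42472) = 1/(-11676268/275) = -275/11676268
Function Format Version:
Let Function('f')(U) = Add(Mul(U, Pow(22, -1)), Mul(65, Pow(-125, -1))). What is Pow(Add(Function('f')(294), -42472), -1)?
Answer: Rational(-275, 11676268) ≈ -2.3552e-5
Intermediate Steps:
Function('f')(U) = Add(Rational(-13, 25), Mul(Rational(1, 22), U)) (Function('f')(U) = Add(Mul(U, Rational(1, 22)), Mul(65, Rational(-1, 125))) = Add(Mul(Rational(1, 22), U), Rational(-13, 25)) = Add(Rational(-13, 25), Mul(Rational(1, 22), U)))
Pow(Add(Function('f')(294), -42472), -1) = Pow(Add(Add(Rational(-13, 25), Mul(Rational(1, 22), 294)), -42472), -1) = Pow(Add(Add(Rational(-13, 25), Rational(147, 11)), -42472), -1) = Pow(Add(Rational(3532, 275), -42472), -1) = Pow(Rational(-11676268, 275), -1) = Rational(-275, 11676268)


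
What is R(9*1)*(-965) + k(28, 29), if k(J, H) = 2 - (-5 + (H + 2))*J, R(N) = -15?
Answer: 13749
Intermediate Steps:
k(J, H) = 2 - J*(-3 + H) (k(J, H) = 2 - (-5 + (2 + H))*J = 2 - (-3 + H)*J = 2 - J*(-3 + H))
R(9*1)*(-965) + k(28, 29) = -15*(-965) + (2 + 3*28 - 1*29*28) = 14475 + (2 + 84 - 812) = 14475 - 726 = 13749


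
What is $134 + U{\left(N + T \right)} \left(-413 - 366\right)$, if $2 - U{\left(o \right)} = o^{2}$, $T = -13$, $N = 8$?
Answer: $18051$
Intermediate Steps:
$U{\left(o \right)} = 2 - o^{2}$
$134 + U{\left(N + T \right)} \left(-413 - 366\right) = 134 + \left(2 - \left(8 - 13\right)^{2}\right) \left(-413 - 366\right) = 134 + \left(2 - \left(-5\right)^{2}\right) \left(-413 - 366\right) = 134 + \left(2 - 25\right) \left(-779\right) = 134 - -17917 = 134 + 17917 = 18051$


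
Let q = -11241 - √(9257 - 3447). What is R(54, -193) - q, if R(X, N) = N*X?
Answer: 819 + √5810 ≈ 895.22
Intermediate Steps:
q = -11241 - √5810 ≈ -11317.
R(54, -193) - q = -193*54 - (-11241 - √5810) = -10422 + (11241 + √5810) = 819 + √5810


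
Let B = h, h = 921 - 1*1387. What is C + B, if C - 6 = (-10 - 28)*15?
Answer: -1030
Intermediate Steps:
h = -466 (h = 921 - 1387 = -466)
B = -466
C = -564 (C = 6 + (-10 - 28)*15 = 6 - 38*15 = 6 - 570 = -564)
C + B = -564 - 466 = -1030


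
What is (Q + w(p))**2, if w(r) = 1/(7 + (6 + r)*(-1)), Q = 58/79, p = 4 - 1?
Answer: 1369/24964 ≈ 0.054839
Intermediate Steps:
p = 3
Q = 58/79 (Q = 58*(1/79) = 58/79 ≈ 0.73418)
w(r) = 1/(1 - r) (w(r) = 1/(7 + (-6 - r)) = 1/(1 - r))
(Q + w(p))**2 = (58/79 - 1/(-1 + 3))**2 = (58/79 - 1/2)**2 = (37/158)**2 = 1369/24964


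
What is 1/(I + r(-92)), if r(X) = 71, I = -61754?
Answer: -1/61683 ≈ -1.6212e-5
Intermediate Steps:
1/(I + r(-92)) = 1/(-61754 + 71) = 1/(-61683) = -1/61683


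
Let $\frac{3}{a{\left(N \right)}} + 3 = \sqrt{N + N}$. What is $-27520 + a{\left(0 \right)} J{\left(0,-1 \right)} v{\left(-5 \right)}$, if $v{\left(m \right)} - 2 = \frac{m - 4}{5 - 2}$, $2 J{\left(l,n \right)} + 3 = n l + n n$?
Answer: $-27521$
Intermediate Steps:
$J{\left(l,n \right)} = - \frac{3}{2} + \frac{n^{2}}{2} + \frac{l n}{2}$ ($J{\left(l,n \right)} = - \frac{3}{2} + \frac{n l + n n}{2} = - \frac{3}{2} + \frac{l n + n^{2}}{2} = - \frac{3}{2} + \frac{n^{2} + l n}{2} = - \frac{3}{2} + \left(\frac{n^{2}}{2} + \frac{l n}{2}\right) = - \frac{3}{2} + \frac{n^{2}}{2} + \frac{l n}{2}$)
$a{\left(N \right)} = \frac{3}{-3 + \sqrt{2} \sqrt{N}}$ ($a{\left(N \right)} = \frac{3}{-3 + \sqrt{N + N}} = \frac{3}{-3 + \sqrt{2 N}} = \frac{3}{-3 + \sqrt{2} \sqrt{N}}$)
$v{\left(m \right)} = \frac{2}{3} + \frac{m}{3}$ ($v{\left(m \right)} = 2 + \frac{m - 4}{5 - 2} = 2 + \frac{-4 + m}{3} = 2 + \left(-4 + m\right) \frac{1}{3} = 2 + \left(- \frac{4}{3} + \frac{m}{3}\right) = \frac{2}{3} + \frac{m}{3}$)
$-27520 + a{\left(0 \right)} J{\left(0,-1 \right)} v{\left(-5 \right)} = -27520 + \frac{3}{-3 + \sqrt{2} \sqrt{0}} \left(- \frac{3}{2} + \frac{\left(-1\right)^{2}}{2} + \frac{1}{2} \cdot 0 \left(-1\right)\right) \left(\frac{2}{3} + \frac{1}{3} \left(-5\right)\right) = -27520 + \frac{3}{-3 + \sqrt{2} \cdot 0} \left(- \frac{3}{2} + \frac{1}{2} \cdot 1 + 0\right) \left(\frac{2}{3} - \frac{5}{3}\right) = -27520 + \frac{3}{-3 + 0} \left(- \frac{3}{2} + \frac{1}{2} + 0\right) \left(-1\right) = -27520 + \frac{3}{-3} \left(-1\right) \left(-1\right) = -27520 + 3 \left(- \frac{1}{3}\right) \left(-1\right) \left(-1\right) = -27520 + \left(-1\right) \left(-1\right) \left(-1\right) = -27520 + 1 \left(-1\right) = -27520 - 1 = -27521$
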